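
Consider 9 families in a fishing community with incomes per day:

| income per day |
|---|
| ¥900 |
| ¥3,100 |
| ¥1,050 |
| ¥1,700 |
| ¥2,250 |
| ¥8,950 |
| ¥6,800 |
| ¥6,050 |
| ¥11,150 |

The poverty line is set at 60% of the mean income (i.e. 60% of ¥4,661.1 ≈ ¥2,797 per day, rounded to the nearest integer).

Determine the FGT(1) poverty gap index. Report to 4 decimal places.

Below the line: ¥900, ¥1,050, ¥1,700, ¥2,250 (q = 4 of N = 9).
Normalized shortfalls: (2797−900)/2797 = 0.6782; (2797−1050)/2797 = 0.6246; (2797−1700)/2797 = 0.3922; (2797−2250)/2797 = 0.1956.
Sum of shortfalls = 1.890597; P₁ averages over all N: 1.890597 / 9 = 0.2101.

0.2101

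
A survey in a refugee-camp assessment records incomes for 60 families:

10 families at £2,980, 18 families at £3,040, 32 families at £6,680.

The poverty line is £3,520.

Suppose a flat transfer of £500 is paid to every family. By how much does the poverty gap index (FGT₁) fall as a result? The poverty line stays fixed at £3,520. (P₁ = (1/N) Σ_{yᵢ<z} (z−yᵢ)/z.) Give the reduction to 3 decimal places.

0.065

Before: below the line — 10×£2,980, 18×£3,040; poverty gap index (FGT₁) = 0.06648.
After the £500 transfer: below the line — 10×£3,480; poverty gap index (FGT₁) = 0.00189.
Reduction = 0.06648 − 0.00189 = 0.065.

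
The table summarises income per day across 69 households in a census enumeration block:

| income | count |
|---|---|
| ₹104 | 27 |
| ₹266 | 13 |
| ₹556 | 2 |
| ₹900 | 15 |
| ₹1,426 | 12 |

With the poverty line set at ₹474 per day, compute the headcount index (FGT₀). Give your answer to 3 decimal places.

0.580

40 of the 69 households have income below ₹474.
H = 40/69 = 0.580.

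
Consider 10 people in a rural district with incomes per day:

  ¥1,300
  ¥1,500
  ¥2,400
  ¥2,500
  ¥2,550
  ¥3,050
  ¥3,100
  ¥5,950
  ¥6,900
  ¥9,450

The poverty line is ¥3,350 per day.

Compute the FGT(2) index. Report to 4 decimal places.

Incomes under z: ¥1,300, ¥1,500, ¥2,400, ¥2,500, ¥2,550, ¥3,050, ¥3,100 (q = 7 of N = 10).
Normalized shortfalls: (3350−1300)/3350 = 0.6119; (3350−1500)/3350 = 0.5522; (3350−2400)/3350 = 0.2836; (3350−2500)/3350 = 0.2537; (3350−2550)/3350 = 0.2388; (3350−3050)/3350 = 0.0896; (3350−3100)/3350 = 0.0746.
Squared: 0.3745; 0.3050; 0.0804; 0.0644; 0.0570; 0.0080; 0.0056.
Sum = 0.894854; P₂ = 0.894854 / 10 = 0.0895.

0.0895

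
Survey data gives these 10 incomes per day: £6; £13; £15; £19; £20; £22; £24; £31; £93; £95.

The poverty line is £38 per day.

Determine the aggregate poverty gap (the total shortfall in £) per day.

Below z: £6, £13, £15, £19, £20, £22, £24, £31 (q = 8 of N = 10).
Individual gaps: 38−6 = 32; 38−13 = 25; 38−15 = 23; 38−19 = 19; 38−20 = 18; 38−22 = 16; 38−24 = 14; 38−31 = 7.
Aggregate gap = £154.

£154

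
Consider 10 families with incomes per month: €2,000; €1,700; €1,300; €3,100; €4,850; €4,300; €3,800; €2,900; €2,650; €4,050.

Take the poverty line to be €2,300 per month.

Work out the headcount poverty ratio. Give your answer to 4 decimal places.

3 of the 10 families have income below €2,300.
H = 3/10 = 0.3000.

0.3000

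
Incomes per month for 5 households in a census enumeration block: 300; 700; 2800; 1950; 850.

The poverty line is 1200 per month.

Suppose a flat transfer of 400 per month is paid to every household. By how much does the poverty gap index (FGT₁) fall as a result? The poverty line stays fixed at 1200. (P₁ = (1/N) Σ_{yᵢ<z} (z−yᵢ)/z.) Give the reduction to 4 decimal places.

Before: below the line — 300, 700, 850; poverty gap index (FGT₁) = 0.291667.
After the 400 transfer: below the line — 700, 1100; poverty gap index (FGT₁) = 0.100000.
Reduction = 0.291667 − 0.100000 = 0.1917.

0.1917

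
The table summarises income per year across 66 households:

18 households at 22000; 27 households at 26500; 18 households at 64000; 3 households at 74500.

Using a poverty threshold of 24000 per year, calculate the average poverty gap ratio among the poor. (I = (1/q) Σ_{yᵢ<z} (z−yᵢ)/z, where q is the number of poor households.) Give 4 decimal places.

0.0833

Below z: 18×22000 (q = 18 of N = 66).
Relative gaps: 0.0833 (×18); sum = 1.500000.
I averages over the q = 18 poor units only: 1.500000 / 18 = 0.0833.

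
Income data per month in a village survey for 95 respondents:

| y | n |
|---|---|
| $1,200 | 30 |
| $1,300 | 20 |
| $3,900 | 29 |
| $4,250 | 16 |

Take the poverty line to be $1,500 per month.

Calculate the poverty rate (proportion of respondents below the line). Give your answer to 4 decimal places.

0.5263

50 of the 95 respondents have income below $1,500.
H = 50/95 = 0.5263.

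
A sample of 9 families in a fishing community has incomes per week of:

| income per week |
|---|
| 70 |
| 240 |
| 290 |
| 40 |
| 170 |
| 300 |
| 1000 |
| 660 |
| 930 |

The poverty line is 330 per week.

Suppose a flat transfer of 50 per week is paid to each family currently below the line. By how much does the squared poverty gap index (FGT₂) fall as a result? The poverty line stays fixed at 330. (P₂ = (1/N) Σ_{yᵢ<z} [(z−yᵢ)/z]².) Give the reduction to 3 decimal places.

0.074

Before: below the line — 40, 70, 170, 240, 290, 300; squared poverty gap index (FGT₂) = 0.19172.
After the 50 transfer: below the line — 90, 120, 220, 290; squared poverty gap index (FGT₂) = 0.11774.
Reduction = 0.19172 − 0.11774 = 0.074.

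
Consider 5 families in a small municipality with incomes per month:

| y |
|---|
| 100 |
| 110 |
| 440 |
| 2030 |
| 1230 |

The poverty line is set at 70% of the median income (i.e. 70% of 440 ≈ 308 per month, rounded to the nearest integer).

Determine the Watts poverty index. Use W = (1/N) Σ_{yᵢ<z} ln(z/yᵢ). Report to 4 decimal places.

0.4309

Below the line: 100, 110 (q = 2 of N = 5).
Log gaps: ln(308/100) = 1.1249; ln(308/110) = 1.0296.
W = 2.154549 / 5 = 0.4309.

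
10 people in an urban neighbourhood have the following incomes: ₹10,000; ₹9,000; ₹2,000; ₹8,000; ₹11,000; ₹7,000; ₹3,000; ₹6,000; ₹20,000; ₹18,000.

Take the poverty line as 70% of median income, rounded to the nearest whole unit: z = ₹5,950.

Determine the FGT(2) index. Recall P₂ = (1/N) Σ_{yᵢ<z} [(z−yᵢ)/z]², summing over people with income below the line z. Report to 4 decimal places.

0.0687

Below the line: ₹2,000, ₹3,000 (q = 2 of N = 10).
Gap ratios (z−y)/z: (5950−2000)/5950 = 0.6639; (5950−3000)/5950 = 0.4958.
Squared: 0.4407; 0.2458.
Sum = 0.686533; P₂ = 0.686533 / 10 = 0.0687.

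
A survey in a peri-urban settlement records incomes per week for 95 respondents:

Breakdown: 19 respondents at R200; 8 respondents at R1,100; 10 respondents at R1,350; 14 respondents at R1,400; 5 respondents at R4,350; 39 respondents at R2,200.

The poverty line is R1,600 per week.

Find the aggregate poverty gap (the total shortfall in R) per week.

Below z: 19×R200, 8×R1,100, 10×R1,350, 14×R1,400 (q = 51 of N = 95).
Individual gaps: 19×(1600−200) = 26600; 8×(1600−1100) = 4000; 10×(1600−1350) = 2500; 14×(1600−1400) = 2800.
Aggregate gap = R35,900.

R35,900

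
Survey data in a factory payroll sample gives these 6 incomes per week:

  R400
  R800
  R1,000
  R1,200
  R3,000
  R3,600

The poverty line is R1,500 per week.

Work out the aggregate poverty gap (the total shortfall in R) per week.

Incomes under z: R400, R800, R1,000, R1,200 (q = 4 of N = 6).
Individual gaps: 1500−400 = 1100; 1500−800 = 700; 1500−1000 = 500; 1500−1200 = 300.
Aggregate gap = R2,600.

R2,600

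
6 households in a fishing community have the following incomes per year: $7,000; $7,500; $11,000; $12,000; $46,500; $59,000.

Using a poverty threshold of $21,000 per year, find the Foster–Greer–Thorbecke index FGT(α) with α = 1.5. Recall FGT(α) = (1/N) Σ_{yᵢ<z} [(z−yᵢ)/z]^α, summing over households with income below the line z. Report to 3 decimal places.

Poor units: $7,000, $7,500, $11,000, $12,000 (q = 4 of N = 6).
Shortfall ratios: (21000−7000)/21000 = 0.6667; (21000−7500)/21000 = 0.6429; (21000−11000)/21000 = 0.4762; (21000−12000)/21000 = 0.4286.
Raised to α = 1.5: 0.54433; 0.51543; 0.32860; 0.28057.
Sum = 1.668932; FGT(1.5) = 1.668932 / 6 = 0.278.

0.278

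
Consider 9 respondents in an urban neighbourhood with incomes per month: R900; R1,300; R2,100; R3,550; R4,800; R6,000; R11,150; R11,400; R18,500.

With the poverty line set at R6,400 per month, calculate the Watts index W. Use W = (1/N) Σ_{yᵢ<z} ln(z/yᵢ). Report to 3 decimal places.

Incomes under z: R900, R1,300, R2,100, R3,550, R4,800, R6,000 (q = 6 of N = 9).
Log shortfalls: ln(6400/900) = 1.9617; ln(6400/1300) = 1.5939; ln(6400/2100) = 1.1144; ln(6400/3550) = 0.5894; ln(6400/4800) = 0.2877; ln(6400/6000) = 0.0645.
W = 5.611524 / 9 = 0.624.

0.624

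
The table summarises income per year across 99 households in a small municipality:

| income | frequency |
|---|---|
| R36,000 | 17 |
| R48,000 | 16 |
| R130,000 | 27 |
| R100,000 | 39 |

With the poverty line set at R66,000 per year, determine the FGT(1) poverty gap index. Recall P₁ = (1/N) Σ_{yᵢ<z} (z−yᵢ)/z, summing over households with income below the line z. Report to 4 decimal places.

0.1221

Below z: 17×R36,000, 16×R48,000 (q = 33 of N = 99).
Normalized shortfalls: (66000−36000)/66000 = 0.4545 (×17); (66000−48000)/66000 = 0.2727 (×16).
Sum of shortfalls = 12.090909; P₁ averages over all N: 12.090909 / 99 = 0.1221.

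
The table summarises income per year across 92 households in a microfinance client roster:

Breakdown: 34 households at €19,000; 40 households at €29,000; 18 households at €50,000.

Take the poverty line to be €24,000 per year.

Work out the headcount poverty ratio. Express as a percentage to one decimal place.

34 of the 92 households have income below €24,000.
H = 34/92 = 37.0%.

37.0%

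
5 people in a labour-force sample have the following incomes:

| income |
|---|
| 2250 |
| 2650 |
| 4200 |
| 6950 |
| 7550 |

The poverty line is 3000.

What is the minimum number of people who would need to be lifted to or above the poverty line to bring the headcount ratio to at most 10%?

2 of the 5 people are poor, so H = 2/5 = 0.400.
A headcount ratio of at most 10% allows at most ⌊0.10 × 5⌋ = 0 poor people.
So at least 2 − 0 = 2 must be lifted.

2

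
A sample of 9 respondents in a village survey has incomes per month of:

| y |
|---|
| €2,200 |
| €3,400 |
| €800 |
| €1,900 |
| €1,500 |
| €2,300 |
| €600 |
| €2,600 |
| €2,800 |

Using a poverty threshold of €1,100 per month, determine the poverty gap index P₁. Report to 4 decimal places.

0.0808

Below the line: €600, €800 (q = 2 of N = 9).
Gap ratios (z−y)/z: (1100−600)/1100 = 0.4545; (1100−800)/1100 = 0.2727.
Sum of shortfalls = 0.727273; P₁ averages over all N: 0.727273 / 9 = 0.0808.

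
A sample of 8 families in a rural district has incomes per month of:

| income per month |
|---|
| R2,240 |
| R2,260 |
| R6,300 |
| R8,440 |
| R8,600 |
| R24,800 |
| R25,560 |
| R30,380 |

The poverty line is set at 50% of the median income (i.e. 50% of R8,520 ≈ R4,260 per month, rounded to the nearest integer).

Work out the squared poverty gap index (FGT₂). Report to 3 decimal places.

Below z: R2,240, R2,260 (q = 2 of N = 8).
Normalized shortfalls: (4260−2240)/4260 = 0.4742; (4260−2260)/4260 = 0.4695.
Squared: 0.2248; 0.2204.
Sum = 0.445260; P₂ = 0.445260 / 8 = 0.056.

0.056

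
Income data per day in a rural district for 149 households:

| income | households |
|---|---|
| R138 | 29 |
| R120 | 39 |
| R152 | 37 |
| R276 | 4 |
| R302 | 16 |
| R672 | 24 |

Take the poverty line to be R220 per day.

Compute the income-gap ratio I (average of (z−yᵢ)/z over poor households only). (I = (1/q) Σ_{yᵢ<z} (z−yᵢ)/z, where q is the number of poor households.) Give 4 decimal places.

Below the line: 39×R120, 29×R138, 37×R152 (q = 105 of N = 149).
Relative gaps: 0.4545 (×39), 0.3727 (×29), 0.3091 (×37); sum = 39.972727.
I averages over the q = 105 poor units only: 39.972727 / 105 = 0.3807.

0.3807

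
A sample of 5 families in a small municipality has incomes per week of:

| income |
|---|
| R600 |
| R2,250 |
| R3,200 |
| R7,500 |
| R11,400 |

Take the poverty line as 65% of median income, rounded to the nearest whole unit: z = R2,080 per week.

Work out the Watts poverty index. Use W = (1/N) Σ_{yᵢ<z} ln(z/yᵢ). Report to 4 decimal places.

Incomes under z: R600 (q = 1 of N = 5).
Log shortfalls: ln(2080/600) = 1.2432.
W = 1.243194 / 5 = 0.2486.

0.2486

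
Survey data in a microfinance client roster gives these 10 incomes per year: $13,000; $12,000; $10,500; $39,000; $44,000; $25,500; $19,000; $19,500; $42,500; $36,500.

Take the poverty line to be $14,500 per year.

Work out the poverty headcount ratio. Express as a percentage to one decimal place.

30.0%

3 of the 10 workers have income below $14,500.
H = 3/10 = 30.0%.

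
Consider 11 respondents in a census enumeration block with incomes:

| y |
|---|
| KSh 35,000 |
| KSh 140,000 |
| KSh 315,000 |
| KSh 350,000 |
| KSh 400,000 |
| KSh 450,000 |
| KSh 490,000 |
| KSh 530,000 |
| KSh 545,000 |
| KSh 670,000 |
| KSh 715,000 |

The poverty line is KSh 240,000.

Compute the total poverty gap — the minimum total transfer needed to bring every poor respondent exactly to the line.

KSh 305,000

Incomes under z: KSh 35,000, KSh 140,000 (q = 2 of N = 11).
Individual gaps: 240000−35000 = 205000; 240000−140000 = 100000.
Aggregate gap = KSh 305,000.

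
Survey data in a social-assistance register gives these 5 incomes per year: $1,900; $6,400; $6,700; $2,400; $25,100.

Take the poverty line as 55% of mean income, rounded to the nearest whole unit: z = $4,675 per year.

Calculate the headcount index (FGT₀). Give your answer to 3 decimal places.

2 of the 5 people have income below $4,675.
H = 2/5 = 0.400.

0.400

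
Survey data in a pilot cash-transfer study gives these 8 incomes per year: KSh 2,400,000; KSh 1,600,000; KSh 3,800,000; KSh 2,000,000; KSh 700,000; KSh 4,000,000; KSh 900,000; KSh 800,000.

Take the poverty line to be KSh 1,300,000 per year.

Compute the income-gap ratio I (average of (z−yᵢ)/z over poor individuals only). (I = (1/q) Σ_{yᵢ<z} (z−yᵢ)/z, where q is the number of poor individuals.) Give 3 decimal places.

0.385

Below the line: KSh 700,000, KSh 800,000, KSh 900,000 (q = 3 of N = 8).
Relative gaps: 0.4615, 0.3846, 0.3077; sum = 1.153846.
The income-gap ratio divides by q (the poor only): 1.153846 / 3 = 0.385.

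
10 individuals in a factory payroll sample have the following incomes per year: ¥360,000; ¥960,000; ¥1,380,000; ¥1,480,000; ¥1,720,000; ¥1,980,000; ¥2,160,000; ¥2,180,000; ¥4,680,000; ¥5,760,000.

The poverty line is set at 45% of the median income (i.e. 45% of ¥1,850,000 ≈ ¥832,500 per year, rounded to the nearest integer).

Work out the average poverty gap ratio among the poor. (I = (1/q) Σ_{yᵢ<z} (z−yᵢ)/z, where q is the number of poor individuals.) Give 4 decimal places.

0.5676

Below the line: ¥360,000 (q = 1 of N = 10).
Shortfall ratios (z−y)/z: 0.5676; sum = 0.567568.
I averages over the q = 1 poor units only: 0.567568 / 1 = 0.5676.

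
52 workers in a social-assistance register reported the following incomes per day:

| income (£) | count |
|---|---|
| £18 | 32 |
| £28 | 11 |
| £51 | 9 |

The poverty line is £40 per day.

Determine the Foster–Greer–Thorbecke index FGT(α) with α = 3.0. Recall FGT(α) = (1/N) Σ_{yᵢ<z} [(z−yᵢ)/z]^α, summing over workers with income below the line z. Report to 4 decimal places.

0.1081

Below the line: 32×£18, 11×£28 (q = 43 of N = 52).
Shortfall ratios: (40−18)/40 = 0.5500 (×32); (40−28)/40 = 0.3000 (×11).
Raised to α = 3.0: 0.16638 (×32); 0.02700 (×11).
Sum = 5.621000; FGT(3.0) = 5.621000 / 52 = 0.1081.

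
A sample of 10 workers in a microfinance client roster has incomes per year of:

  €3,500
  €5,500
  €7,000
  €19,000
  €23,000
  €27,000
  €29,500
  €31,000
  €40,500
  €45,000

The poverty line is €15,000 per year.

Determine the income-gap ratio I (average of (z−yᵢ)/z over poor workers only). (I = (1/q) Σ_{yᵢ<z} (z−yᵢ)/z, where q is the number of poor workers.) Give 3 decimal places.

Incomes under z: €3,500, €5,500, €7,000 (q = 3 of N = 10).
Shortfall ratios (z−y)/z: 0.7667, 0.6333, 0.5333; sum = 1.933333.
I averages over the q = 3 poor units only: 1.933333 / 3 = 0.644.

0.644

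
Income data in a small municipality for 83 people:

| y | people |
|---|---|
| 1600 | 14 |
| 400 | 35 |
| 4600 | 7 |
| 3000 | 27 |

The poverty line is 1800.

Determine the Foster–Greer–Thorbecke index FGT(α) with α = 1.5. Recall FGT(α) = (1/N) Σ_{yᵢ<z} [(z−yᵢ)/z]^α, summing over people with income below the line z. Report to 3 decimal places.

Incomes under z: 35×400, 14×1600 (q = 49 of N = 83).
Gap ratios (z−y)/z: (1800−400)/1800 = 0.7778 (×35); (1800−1600)/1800 = 0.1111 (×14).
Raised to α = 1.5: 0.68594 (×35); 0.03704 (×14).
Sum = 24.526262; FGT(1.5) = 24.526262 / 83 = 0.295.

0.295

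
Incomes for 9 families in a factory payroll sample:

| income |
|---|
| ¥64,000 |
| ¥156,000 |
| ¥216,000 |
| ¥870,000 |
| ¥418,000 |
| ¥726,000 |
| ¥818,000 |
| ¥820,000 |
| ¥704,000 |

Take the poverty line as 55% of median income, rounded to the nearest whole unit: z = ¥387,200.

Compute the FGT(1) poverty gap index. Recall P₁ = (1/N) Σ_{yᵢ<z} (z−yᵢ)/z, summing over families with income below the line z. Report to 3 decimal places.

Below z: ¥64,000, ¥156,000, ¥216,000 (q = 3 of N = 9).
Relative gaps: (387200−64000)/387200 = 0.8347; (387200−156000)/387200 = 0.5971; (387200−216000)/387200 = 0.4421.
Σ = 1.873967. Dividing by the full population N = 9 gives P₁ = 0.208.

0.208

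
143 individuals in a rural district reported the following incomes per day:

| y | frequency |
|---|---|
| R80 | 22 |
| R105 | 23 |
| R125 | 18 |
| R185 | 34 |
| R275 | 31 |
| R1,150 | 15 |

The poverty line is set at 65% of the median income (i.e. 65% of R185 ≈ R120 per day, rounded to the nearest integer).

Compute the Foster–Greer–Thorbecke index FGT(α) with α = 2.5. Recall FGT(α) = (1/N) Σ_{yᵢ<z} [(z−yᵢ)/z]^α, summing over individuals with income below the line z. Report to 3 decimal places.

Incomes under z: 22×R80, 23×R105 (q = 45 of N = 143).
Shortfall ratios: (120−80)/120 = 0.3333 (×22); (120−105)/120 = 0.1250 (×23).
Raised to α = 2.5: 0.06415 (×22); 0.00552 (×23).
Sum = 1.538359; FGT(2.5) = 1.538359 / 143 = 0.011.

0.011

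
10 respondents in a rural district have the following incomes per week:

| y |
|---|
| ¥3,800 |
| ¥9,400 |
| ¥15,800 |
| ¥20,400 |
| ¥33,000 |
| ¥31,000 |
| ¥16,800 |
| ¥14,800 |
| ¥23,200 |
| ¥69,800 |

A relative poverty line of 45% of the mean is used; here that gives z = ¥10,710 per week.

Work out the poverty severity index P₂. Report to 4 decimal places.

0.0431

Below the line: ¥3,800, ¥9,400 (q = 2 of N = 10).
Shortfall ratios: (10710−3800)/10710 = 0.6452; (10710−9400)/10710 = 0.1223.
Squared: 0.4163; 0.0150.
Sum = 0.431233; P₂ = 0.431233 / 10 = 0.0431.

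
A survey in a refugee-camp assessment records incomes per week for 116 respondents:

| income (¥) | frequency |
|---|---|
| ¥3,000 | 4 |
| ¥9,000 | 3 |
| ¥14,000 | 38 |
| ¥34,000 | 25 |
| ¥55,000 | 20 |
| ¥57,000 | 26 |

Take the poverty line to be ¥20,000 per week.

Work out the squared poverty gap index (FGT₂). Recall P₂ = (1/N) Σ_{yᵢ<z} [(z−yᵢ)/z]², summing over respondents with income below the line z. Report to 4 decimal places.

Below z: 4×¥3,000, 3×¥9,000, 38×¥14,000 (q = 45 of N = 116).
Relative gaps: (20000−3000)/20000 = 0.8500 (×4); (20000−9000)/20000 = 0.5500 (×3); (20000−14000)/20000 = 0.3000 (×38).
Squared: 0.7225 (×4); 0.3025 (×3); 0.0900 (×38).
Sum = 7.217500; P₂ = 7.217500 / 116 = 0.0622.

0.0622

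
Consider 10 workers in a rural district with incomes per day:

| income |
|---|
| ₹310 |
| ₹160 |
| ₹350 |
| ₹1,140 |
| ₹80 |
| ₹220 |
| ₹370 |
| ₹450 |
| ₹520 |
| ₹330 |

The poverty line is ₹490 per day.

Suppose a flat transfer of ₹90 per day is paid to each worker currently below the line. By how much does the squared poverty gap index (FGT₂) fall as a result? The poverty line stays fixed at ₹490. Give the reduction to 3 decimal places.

Before: below the line — ₹80, ₹160, ₹220, ₹310, ₹330, ₹350, ₹370, ₹450; squared poverty gap index (FGT₂) = 0.18471.
After the ₹90 transfer: below the line — ₹170, ₹250, ₹310, ₹400, ₹420, ₹440, ₹460; squared poverty gap index (FGT₂) = 0.08696.
Reduction = 0.18471 − 0.08696 = 0.098.

0.098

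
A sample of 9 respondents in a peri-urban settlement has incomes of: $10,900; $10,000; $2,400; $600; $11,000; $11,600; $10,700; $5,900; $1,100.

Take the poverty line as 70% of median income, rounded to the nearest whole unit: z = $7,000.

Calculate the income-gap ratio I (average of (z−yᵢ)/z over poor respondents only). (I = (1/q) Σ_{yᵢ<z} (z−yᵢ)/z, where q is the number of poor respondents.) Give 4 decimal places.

Poor units: $600, $1,100, $2,400, $5,900 (q = 4 of N = 9).
Relative gaps: 0.9143, 0.8429, 0.6571, 0.1571; sum = 2.571429.
The income-gap ratio divides by q (the poor only): 2.571429 / 4 = 0.6429.

0.6429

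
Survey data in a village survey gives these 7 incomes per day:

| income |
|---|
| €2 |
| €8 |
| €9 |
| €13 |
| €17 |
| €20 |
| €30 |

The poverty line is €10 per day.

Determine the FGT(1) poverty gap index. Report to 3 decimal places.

Below the line: €2, €8, €9 (q = 3 of N = 7).
Gap ratios (z−y)/z: (10−2)/10 = 0.8000; (10−8)/10 = 0.2000; (10−9)/10 = 0.1000.
Sum of shortfalls = 1.100000; P₁ averages over all N: 1.100000 / 7 = 0.157.

0.157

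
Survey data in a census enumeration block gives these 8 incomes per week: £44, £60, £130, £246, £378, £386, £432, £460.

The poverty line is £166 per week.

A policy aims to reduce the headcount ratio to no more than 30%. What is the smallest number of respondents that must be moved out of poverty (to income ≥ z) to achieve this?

1

3 of the 8 respondents are poor, so H = 3/8 = 0.375.
A headcount ratio of at most 30% allows at most ⌊0.30 × 8⌋ = 2 poor respondents.
So at least 3 − 2 = 1 must be lifted.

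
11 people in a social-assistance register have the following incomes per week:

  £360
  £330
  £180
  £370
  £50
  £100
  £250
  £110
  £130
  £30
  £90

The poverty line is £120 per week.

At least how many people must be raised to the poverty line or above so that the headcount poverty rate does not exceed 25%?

Currently q = 5 of N = 11 are below the line (H = 0.455).
A headcount ratio of at most 25% allows at most ⌊0.25 × 11⌋ = 2 poor people.
So at least 5 − 2 = 3 must be lifted.

3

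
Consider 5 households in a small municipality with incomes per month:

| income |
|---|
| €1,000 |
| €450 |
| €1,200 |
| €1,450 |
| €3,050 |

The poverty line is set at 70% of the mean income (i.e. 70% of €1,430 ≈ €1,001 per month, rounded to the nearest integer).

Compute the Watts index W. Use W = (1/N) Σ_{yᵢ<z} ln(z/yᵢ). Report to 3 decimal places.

0.160

Incomes under z: €450, €1,000 (q = 2 of N = 5).
Log gaps: ln(1001/450) = 0.7995; ln(1001/1000) = 0.0010.
W = 0.800507 / 5 = 0.160.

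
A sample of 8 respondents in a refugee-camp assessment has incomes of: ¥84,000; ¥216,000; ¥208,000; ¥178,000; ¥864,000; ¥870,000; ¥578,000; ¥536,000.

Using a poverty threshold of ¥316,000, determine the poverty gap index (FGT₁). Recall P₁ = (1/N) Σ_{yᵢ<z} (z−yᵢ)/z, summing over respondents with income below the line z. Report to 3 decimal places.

Below the line: ¥84,000, ¥178,000, ¥208,000, ¥216,000 (q = 4 of N = 8).
Relative gaps: (316000−84000)/316000 = 0.7342; (316000−178000)/316000 = 0.4367; (316000−208000)/316000 = 0.3418; (316000−216000)/316000 = 0.3165.
Sum of shortfalls = 1.829114; P₁ averages over all N: 1.829114 / 8 = 0.229.

0.229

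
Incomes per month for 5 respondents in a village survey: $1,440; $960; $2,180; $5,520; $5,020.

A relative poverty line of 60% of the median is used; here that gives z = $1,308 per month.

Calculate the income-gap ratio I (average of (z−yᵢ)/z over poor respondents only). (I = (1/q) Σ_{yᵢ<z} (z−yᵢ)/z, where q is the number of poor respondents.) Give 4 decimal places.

Below z: $960 (q = 1 of N = 5).
Shortfall ratios (z−y)/z: 0.2661; sum = 0.266055.
I averages over the q = 1 poor units only: 0.266055 / 1 = 0.2661.

0.2661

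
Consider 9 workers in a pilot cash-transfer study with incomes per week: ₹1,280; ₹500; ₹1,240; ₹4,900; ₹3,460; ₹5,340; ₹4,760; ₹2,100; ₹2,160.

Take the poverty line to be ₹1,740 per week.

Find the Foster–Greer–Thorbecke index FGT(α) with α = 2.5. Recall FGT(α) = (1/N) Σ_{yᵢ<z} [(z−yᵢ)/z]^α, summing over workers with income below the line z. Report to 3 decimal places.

Below the line: ₹500, ₹1,240, ₹1,280 (q = 3 of N = 9).
Gap ratios (z−y)/z: (1740−500)/1740 = 0.7126; (1740−1240)/1740 = 0.2874; (1740−1280)/1740 = 0.2644.
Raised to α = 2.5: 0.42873; 0.04426; 0.03594.
Sum = 0.508927; FGT(2.5) = 0.508927 / 9 = 0.057.

0.057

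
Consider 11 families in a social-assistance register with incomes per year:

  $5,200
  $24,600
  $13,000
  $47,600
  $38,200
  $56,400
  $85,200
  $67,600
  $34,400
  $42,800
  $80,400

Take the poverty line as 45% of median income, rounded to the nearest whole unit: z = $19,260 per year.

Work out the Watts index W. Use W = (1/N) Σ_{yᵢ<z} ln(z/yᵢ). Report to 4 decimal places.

Poor units: $5,200, $13,000 (q = 2 of N = 11).
ln(z/y) terms: ln(19260/5200) = 1.3094; ln(19260/13000) = 0.3931.
W = 1.702453 / 11 = 0.1548.

0.1548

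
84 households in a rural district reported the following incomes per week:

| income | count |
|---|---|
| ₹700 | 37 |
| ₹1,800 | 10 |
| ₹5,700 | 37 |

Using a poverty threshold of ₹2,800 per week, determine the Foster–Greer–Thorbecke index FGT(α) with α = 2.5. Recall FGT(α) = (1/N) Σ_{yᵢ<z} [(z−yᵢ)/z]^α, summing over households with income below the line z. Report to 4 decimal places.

0.2236

Poor units: 37×₹700, 10×₹1,800 (q = 47 of N = 84).
Normalized shortfalls: (2800−700)/2800 = 0.7500 (×37); (2800−1800)/2800 = 0.3571 (×10).
Raised to α = 2.5: 0.48714 (×37); 0.07623 (×10).
Sum = 18.786417; FGT(2.5) = 18.786417 / 84 = 0.2236.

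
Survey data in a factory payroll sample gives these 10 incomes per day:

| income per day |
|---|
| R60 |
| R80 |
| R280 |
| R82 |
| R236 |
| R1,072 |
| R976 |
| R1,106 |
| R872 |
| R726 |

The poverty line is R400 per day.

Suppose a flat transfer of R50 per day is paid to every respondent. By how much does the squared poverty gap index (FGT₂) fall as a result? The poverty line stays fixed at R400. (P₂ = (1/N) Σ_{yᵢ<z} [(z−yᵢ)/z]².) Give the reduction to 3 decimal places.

0.071

Before: below the line — R60, R80, R82, R236, R280; squared poverty gap index (FGT₂) = 0.22526.
After the R50 transfer: below the line — R110, R130, R132, R286, R330; squared poverty gap index (FGT₂) = 0.15420.
Reduction = 0.22526 − 0.15420 = 0.071.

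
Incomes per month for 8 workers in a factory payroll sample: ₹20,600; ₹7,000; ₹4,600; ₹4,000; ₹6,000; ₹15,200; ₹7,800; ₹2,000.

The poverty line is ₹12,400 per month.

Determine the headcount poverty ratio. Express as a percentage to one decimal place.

6 of the 8 workers have income below ₹12,400.
H = 6/8 = 75.0%.

75.0%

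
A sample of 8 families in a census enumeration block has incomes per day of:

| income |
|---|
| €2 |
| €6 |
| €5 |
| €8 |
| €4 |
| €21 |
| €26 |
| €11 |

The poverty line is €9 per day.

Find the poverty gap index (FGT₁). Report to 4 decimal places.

Below z: €2, €4, €5, €6, €8 (q = 5 of N = 8).
Shortfall ratios: (9−2)/9 = 0.7778; (9−4)/9 = 0.5556; (9−5)/9 = 0.4444; (9−6)/9 = 0.3333; (9−8)/9 = 0.1111.
Σ = 2.222222. Dividing by the full population N = 8 gives P₁ = 0.2778.

0.2778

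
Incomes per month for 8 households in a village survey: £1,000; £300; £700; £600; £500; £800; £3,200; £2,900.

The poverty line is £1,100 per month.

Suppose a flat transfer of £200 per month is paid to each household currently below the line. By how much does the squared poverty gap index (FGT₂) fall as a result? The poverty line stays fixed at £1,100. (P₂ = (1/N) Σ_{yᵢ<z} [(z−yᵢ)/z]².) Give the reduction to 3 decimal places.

Before: below the line — £300, £500, £600, £700, £800, £1,000; squared poverty gap index (FGT₂) = 0.15599.
After the £200 transfer: below the line — £500, £700, £800, £900, £1,000; squared poverty gap index (FGT₂) = 0.06818.
Reduction = 0.15599 − 0.06818 = 0.088.

0.088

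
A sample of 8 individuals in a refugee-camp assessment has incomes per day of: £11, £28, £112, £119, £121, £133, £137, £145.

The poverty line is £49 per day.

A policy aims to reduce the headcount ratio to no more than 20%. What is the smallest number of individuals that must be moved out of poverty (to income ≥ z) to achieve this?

2 of the 8 individuals are poor, so H = 2/8 = 0.250.
A headcount ratio of at most 20% allows at most ⌊0.20 × 8⌋ = 1 poor individuals.
So at least 2 − 1 = 1 must be lifted.

1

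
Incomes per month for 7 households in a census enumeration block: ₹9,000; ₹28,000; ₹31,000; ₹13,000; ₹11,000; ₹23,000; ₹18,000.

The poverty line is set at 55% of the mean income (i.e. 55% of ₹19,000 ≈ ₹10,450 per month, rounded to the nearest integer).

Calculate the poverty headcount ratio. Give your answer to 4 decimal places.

0.1429

1 of the 7 households have income below ₹10,450.
H = 1/7 = 0.1429.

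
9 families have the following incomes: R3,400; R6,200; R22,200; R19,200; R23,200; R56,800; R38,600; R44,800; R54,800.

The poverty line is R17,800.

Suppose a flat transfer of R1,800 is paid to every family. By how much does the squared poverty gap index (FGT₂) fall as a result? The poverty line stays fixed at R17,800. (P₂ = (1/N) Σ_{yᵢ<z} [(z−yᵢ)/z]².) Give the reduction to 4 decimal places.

0.0306

Before: below the line — R3,400, R6,200; squared poverty gap index (FGT₂) = 0.119906.
After the R1,800 transfer: below the line — R5,200, R8,000; squared poverty gap index (FGT₂) = 0.089355.
Reduction = 0.119906 − 0.089355 = 0.0306.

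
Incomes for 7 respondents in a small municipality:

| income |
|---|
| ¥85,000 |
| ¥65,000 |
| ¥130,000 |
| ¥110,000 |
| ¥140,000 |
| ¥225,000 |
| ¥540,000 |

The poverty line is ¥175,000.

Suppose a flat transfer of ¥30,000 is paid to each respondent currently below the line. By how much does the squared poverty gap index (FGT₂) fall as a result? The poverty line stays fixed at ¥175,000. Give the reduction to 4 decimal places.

Before: below the line — ¥65,000, ¥85,000, ¥110,000, ¥130,000, ¥140,000; squared poverty gap index (FGT₂) = 0.129096.
After the ¥30,000 transfer: below the line — ¥95,000, ¥115,000, ¥140,000, ¥160,000, ¥170,000; squared poverty gap index (FGT₂) = 0.053528.
Reduction = 0.129096 − 0.053528 = 0.0756.

0.0756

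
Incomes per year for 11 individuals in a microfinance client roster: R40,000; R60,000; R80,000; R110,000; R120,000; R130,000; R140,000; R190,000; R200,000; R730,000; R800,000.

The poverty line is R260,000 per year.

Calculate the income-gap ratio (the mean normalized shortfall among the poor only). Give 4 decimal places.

Below z: R40,000, R60,000, R80,000, R110,000, R120,000, R130,000, R140,000, R190,000, R200,000 (q = 9 of N = 11).
Relative gaps: 0.8462, 0.7692, 0.6923, 0.5769, 0.5385, 0.5000, 0.4615, 0.2692, 0.2308; sum = 4.884615.
The income-gap ratio divides by q (the poor only): 4.884615 / 9 = 0.5427.

0.5427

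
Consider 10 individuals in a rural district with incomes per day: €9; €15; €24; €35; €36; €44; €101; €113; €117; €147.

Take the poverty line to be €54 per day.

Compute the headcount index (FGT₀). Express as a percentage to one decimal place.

60.0%

6 of the 10 individuals have income below €54.
H = 6/10 = 60.0%.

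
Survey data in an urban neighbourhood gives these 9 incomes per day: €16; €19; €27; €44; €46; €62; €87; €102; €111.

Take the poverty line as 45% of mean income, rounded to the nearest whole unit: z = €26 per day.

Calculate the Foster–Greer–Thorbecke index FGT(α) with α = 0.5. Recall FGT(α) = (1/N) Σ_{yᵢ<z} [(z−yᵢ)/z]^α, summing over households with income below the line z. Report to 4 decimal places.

Below the line: €16, €19 (q = 2 of N = 9).
Shortfall ratios: (26−16)/26 = 0.3846; (26−19)/26 = 0.2692.
Raised to α = 0.5: 0.62017; 0.51887.
Sum = 1.139048; FGT(0.5) = 1.139048 / 9 = 0.1266.

0.1266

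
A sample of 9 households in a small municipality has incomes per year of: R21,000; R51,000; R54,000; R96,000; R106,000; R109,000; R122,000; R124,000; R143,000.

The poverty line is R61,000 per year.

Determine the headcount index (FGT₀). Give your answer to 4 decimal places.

0.3333

3 of the 9 households have income below R61,000.
H = 3/9 = 0.3333.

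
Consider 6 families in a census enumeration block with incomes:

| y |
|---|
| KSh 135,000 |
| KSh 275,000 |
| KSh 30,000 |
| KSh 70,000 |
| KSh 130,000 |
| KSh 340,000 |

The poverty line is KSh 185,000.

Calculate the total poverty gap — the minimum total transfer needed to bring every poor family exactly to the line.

Below the line: KSh 30,000, KSh 70,000, KSh 130,000, KSh 135,000 (q = 4 of N = 6).
Individual gaps: 185000−30000 = 155000; 185000−70000 = 115000; 185000−130000 = 55000; 185000−135000 = 50000.
Aggregate gap = KSh 375,000.

KSh 375,000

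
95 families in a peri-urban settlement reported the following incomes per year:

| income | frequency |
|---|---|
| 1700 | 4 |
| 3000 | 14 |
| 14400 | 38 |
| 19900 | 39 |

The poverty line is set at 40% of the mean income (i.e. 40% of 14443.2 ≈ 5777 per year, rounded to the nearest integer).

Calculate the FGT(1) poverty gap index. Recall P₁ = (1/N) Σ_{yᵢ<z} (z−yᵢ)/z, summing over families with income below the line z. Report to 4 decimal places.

0.1006

Below the line: 4×1700, 14×3000 (q = 18 of N = 95).
Normalized shortfalls: (5777−1700)/5777 = 0.7057 (×4); (5777−3000)/5777 = 0.4807 (×14).
Sum of shortfalls = 9.552709; P₁ averages over all N: 9.552709 / 95 = 0.1006.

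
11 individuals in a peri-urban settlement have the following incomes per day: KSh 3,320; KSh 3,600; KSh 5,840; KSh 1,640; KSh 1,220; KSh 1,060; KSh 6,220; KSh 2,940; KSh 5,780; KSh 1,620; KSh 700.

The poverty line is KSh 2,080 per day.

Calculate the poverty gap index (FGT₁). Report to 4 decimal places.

Below the line: KSh 700, KSh 1,060, KSh 1,220, KSh 1,620, KSh 1,640 (q = 5 of N = 11).
Relative gaps: (2080−700)/2080 = 0.6635; (2080−1060)/2080 = 0.4904; (2080−1220)/2080 = 0.4135; (2080−1620)/2080 = 0.2212; (2080−1640)/2080 = 0.2115.
Σ = 2.000000. Dividing by the full population N = 11 gives P₁ = 0.1818.

0.1818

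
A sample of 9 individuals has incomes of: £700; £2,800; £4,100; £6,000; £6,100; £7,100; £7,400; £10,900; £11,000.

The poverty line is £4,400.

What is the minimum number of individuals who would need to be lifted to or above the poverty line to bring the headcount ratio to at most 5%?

Currently q = 3 of N = 9 are below the line (H = 0.333).
A headcount ratio of at most 5% allows at most ⌊0.05 × 9⌋ = 0 poor individuals.
So at least 3 − 0 = 3 must be lifted.

3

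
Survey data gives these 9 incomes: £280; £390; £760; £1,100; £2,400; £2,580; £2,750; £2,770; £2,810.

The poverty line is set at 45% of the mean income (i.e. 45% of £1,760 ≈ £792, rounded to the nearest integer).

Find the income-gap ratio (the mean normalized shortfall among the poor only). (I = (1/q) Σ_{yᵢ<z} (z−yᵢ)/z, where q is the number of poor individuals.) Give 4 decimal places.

0.3981

Below the line: £280, £390, £760 (q = 3 of N = 9).
Shortfall ratios (z−y)/z: 0.6465, 0.5076, 0.0404; sum = 1.194444.
I averages over the q = 3 poor units only: 1.194444 / 3 = 0.3981.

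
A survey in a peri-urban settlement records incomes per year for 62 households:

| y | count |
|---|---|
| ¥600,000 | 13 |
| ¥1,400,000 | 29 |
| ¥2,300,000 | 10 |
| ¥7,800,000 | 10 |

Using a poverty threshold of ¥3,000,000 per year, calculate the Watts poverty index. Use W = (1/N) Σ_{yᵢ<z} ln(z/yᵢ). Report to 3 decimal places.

0.737

Poor units: 13×¥600,000, 29×¥1,400,000, 10×¥2,300,000 (q = 52 of N = 62).
Log gaps: ln(3000000/600000) = 1.6094 (×13); ln(3000000/1400000) = 0.7621 (×29); ln(3000000/2300000) = 0.2657 (×10).
W = 45.681786 / 62 = 0.737.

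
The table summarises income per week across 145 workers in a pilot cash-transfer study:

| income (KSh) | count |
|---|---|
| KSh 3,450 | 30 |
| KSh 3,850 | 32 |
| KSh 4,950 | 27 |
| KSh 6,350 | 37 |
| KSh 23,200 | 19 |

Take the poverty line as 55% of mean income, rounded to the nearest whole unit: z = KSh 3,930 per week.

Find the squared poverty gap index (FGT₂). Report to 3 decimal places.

Below the line: 30×KSh 3,450, 32×KSh 3,850 (q = 62 of N = 145).
Gap ratios (z−y)/z: (3930−3450)/3930 = 0.1221 (×30); (3930−3850)/3930 = 0.0204 (×32).
Squared: 0.0149 (×30); 0.0004 (×32).
Sum = 0.460786; P₂ = 0.460786 / 145 = 0.003.

0.003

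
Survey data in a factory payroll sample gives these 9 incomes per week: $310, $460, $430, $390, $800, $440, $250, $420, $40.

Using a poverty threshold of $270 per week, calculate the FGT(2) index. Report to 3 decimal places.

Below the line: $40, $250 (q = 2 of N = 9).
Shortfall ratios: (270−40)/270 = 0.8519; (270−250)/270 = 0.0741.
Squared: 0.7257; 0.0055.
Sum = 0.731139; P₂ = 0.731139 / 9 = 0.081.

0.081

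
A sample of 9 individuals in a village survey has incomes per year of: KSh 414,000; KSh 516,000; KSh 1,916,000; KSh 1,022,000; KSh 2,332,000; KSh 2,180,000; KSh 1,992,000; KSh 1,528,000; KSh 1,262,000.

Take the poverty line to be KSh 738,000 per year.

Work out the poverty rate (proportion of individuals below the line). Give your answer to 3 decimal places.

0.222

2 of the 9 individuals have income below KSh 738,000.
H = 2/9 = 0.222.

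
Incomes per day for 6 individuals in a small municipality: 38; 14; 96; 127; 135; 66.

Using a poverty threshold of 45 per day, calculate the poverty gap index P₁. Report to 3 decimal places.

0.141

Below z: 14, 38 (q = 2 of N = 6).
Normalized shortfalls: (45−14)/45 = 0.6889; (45−38)/45 = 0.1556.
Sum of shortfalls = 0.844444; P₁ averages over all N: 0.844444 / 6 = 0.141.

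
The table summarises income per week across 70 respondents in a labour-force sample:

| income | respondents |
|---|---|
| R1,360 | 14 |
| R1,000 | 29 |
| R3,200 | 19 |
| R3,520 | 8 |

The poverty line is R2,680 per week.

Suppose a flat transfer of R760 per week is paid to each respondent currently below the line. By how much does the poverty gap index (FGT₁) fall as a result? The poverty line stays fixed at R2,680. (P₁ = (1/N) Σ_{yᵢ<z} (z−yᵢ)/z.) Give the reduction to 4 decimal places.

0.1742

Before: below the line — 29×R1,000, 14×R1,360; poverty gap index (FGT₁) = 0.358209.
After the R760 transfer: below the line — 29×R1,760, 14×R2,120; poverty gap index (FGT₁) = 0.184009.
Reduction = 0.358209 − 0.184009 = 0.1742.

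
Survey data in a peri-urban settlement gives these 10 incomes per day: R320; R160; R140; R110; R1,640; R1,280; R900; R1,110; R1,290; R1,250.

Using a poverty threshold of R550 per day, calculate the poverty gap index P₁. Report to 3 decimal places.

Below z: R110, R140, R160, R320 (q = 4 of N = 10).
Relative gaps: (550−110)/550 = 0.8000; (550−140)/550 = 0.7455; (550−160)/550 = 0.7091; (550−320)/550 = 0.4182.
Sum of shortfalls = 2.672727; P₁ averages over all N: 2.672727 / 10 = 0.267.

0.267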